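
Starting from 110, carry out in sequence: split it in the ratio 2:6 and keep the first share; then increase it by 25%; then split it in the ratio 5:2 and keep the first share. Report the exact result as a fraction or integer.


Start with 110.
Step 1: Split 2:6, first share = 110 * 2/8 = 55/2
Step 2: Increase by 25%: 55/2 * 125/100 = 275/8
Step 3: Split 5:2, first share = 275/8 * 5/7 = 1375/56
Final result = 1375/56

1375/56


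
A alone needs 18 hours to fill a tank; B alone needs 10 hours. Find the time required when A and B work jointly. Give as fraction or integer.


Rate of A = 1/18 job per hour
Rate of B = 1/10 job per hour
Combined rate = 1/18 + 1/10
Find common denominator: (10 + 18)/(18*10) = 28/180
Combined rate = 7/45 job per hour
Time together = 1 / (7/45) = 45/7 hours

45/7


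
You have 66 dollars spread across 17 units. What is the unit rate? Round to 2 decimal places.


Total dollars = 66
Number of units = 17
Unit rate = 66 / 17
= 3.88 dollars per unit

3.88


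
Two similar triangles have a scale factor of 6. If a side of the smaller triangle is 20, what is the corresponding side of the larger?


Similar triangles have proportional sides
Scale factor = 6
Smaller side = 20
Corresponding larger side = 20 * 6
= 120

120


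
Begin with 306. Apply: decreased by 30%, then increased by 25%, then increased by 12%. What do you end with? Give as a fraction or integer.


Start: 306
Step 1: decrease by 30% => multiply by 70/100
  306 * 70/100 = 1071/5
Step 2: increase by 25% => multiply by 125/100
  1071/5 * 125/100 = 1071/4
Step 3: increase by 12% => multiply by 112/100
  1071/4 * 112/100 = 7497/25
Final value = 7497/25

7497/25


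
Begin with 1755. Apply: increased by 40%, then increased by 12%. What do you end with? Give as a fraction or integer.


Start: 1755
Step 1: increase by 40% => multiply by 140/100
  1755 * 140/100 = 2457
Step 2: increase by 12% => multiply by 112/100
  2457 * 112/100 = 68796/25
Final value = 68796/25

68796/25


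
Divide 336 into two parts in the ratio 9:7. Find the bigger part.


Total parts = 9 + 7 = 16
Value per part = 336 / 16 = 21
First share = 9 * 21 = 189
Second share = 7 * 21 = 147
Larger share = 189

189


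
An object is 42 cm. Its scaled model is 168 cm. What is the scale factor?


Original length = 42 cm
Scaled length = 168 cm
Scale factor = 168 / 42
= 4

4


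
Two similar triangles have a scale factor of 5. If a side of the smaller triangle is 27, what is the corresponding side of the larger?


Similar triangles have proportional sides
Scale factor = 5
Smaller side = 27
Corresponding larger side = 27 * 5
= 135

135


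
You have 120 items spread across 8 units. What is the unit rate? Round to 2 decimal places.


Total items = 120
Number of units = 8
Unit rate = 120 / 8
= 15 items per unit

15


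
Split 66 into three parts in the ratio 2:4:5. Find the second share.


Ratio = 2:4:5
Total parts = 2 + 4 + 5 = 11
Value per part = 66 / 11 = 6
First share = 2 * 6 = 12
Middle share = 4 * 6 = 24
Third share = 5 * 6 = 30

24


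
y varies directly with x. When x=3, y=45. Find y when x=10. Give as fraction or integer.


Direct proportion: y = kx
Find k: k = 45/3 = 15
Compute y at x=10: y = 15 * 10
y = 150

150


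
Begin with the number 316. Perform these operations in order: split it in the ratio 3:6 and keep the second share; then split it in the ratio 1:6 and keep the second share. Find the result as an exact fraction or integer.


Start with 316.
Step 1: Split 3:6, second share = 316 * 6/9 = 632/3
Step 2: Split 1:6, second share = 632/3 * 6/7 = 1264/7
Final result = 1264/7

1264/7


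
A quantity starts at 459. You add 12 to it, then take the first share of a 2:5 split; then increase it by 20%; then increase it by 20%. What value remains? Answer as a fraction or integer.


Start with 459.
Step 1: Add 12: 459+12=471; split 2:5 first = 471*2/7 = 942/7
Step 2: Increase by 20%: 942/7 * 120/100 = 5652/35
Step 3: Increase by 20%: 5652/35 * 120/100 = 33912/175
Final result = 33912/175

33912/175


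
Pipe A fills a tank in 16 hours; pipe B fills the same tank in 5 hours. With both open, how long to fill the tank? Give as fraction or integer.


Rate of A = 1/16 job per hour
Rate of B = 1/5 job per hour
Combined rate = 1/16 + 1/5
Find common denominator: (5 + 16)/(16*5) = 21/80
Combined rate = 21/80 job per hour
Time together = 1 / (21/80) = 80/21 hours

80/21


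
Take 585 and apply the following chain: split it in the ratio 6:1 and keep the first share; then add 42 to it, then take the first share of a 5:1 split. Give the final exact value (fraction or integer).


Start with 585.
Step 1: Split 6:1, first share = 585 * 6/7 = 3510/7
Step 2: Add 42: 3510/7+42=3804/7; split 5:1 first = 3804/7*5/6 = 3170/7
Final result = 3170/7

3170/7


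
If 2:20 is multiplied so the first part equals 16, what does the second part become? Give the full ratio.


Original ratio: 2:20
First term target: 16
Scale factor = 16 / 2 = 8
Multiply second term: 20 * 8 = 160
Equivalent ratio = 16:160

16:160


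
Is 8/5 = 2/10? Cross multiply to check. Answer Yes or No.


Cross multiply to check 8/5 = 2/10
Left cross product: 8 * 10 = 80
Right cross product: 5 * 2 = 10
80 != 10
Not equal, so proportions differ => No

No


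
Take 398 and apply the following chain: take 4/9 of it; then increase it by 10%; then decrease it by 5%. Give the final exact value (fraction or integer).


Start with 398.
Step 1: Take 4/9: 398 * 4/9 = 1592/9
Step 2: Increase by 10%: 1592/9 * 110/100 = 8756/45
Step 3: Decrease by 5%: 8756/45 * 95/100 = 41591/225
Final result = 41591/225

41591/225


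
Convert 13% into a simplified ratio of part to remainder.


Part = 13%, Remainder = 87%
Ratio = 13:87
GCD(13, 87) = 1
Simplify: 13:87 = 13:87

13:87


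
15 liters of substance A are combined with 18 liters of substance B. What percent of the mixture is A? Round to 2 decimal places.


Volume of A = 15 L
Volume of B = 18 L
Total volume = 15 + 18 = 33 L
Percentage of A = (15/33) * 100
= 45.45%

45.45


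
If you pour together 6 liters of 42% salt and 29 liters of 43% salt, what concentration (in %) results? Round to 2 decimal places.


Solute in mixture 1 = 42% of 6 L = 6*42/100 = 63/25 L
Solute in mixture 2 = 43% of 29 L = 29*43/100 = 1247/100 L
Total solute = 63/25 + 1247/100 = 1499/100 L
Total volume = 6 + 29 = 35 L
Final concentration = 1499/100/35 * 100 = 42.83%

42.83


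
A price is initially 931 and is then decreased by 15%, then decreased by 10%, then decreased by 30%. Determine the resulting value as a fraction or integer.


Start: 931
Step 1: decrease by 15% => multiply by 85/100
  931 * 85/100 = 15827/20
Step 2: decrease by 10% => multiply by 90/100
  15827/20 * 90/100 = 142443/200
Step 3: decrease by 30% => multiply by 70/100
  142443/200 * 70/100 = 997101/2000
Final value = 997101/2000

997101/2000


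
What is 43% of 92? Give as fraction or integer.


Compute 43% of 92
Convert percentage: 43% = 43/100
Multiply: 92 * 43/100
= 3956/100
= 989/25

989/25


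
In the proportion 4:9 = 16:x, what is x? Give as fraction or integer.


Setting up: 4/9 = 16/x
Cross multiply: 4 * x = 9 * 16
4x = 144
x = 144/4
x = 36

36


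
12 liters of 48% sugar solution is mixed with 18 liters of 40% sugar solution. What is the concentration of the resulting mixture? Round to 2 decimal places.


Solute in mixture 1 = 48% of 12 L = 12*48/100 = 144/25 L
Solute in mixture 2 = 40% of 18 L = 18*40/100 = 36/5 L
Total solute = 144/25 + 36/5 = 324/25 L
Total volume = 12 + 18 = 30 L
Final concentration = 324/25/30 * 100 = 43.20%

43.20


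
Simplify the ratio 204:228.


Find GCD(204, 228)
GCD = 12
Divide both by 12: 204/12 = 17, 228/12 = 19
Simplified ratio = 17:19

17:19


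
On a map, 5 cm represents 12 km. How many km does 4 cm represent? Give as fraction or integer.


Map scale: 5 cm = 12 km
Measured distance on map = 4 cm
Set up proportion: 4 * 12 / 5
= 48 / 5
= 48/5 km

48/5


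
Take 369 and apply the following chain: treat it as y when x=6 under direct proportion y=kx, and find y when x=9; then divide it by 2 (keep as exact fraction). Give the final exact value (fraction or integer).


Start with 369.
Step 1: Direct prop: k = (369)/6; new y = k*9 = 369*9/6 = 1107/2
Step 2: Divide by 2: 1107/2 / 2 = 1107/4
Final result = 1107/4

1107/4


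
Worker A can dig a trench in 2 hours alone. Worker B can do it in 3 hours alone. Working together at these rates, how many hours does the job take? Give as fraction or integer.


Rate of A = 1/2 job per hour
Rate of B = 1/3 job per hour
Combined rate = 1/2 + 1/3
Find common denominator: (3 + 2)/(2*3) = 5/6
Combined rate = 5/6 job per hour
Time together = 1 / (5/6) = 6/5 hours

6/5


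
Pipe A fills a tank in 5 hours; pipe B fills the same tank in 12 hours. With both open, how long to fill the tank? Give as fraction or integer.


Rate of A = 1/5 job per hour
Rate of B = 1/12 job per hour
Combined rate = 1/5 + 1/12
Find common denominator: (12 + 5)/(5*12) = 17/60
Combined rate = 17/60 job per hour
Time together = 1 / (17/60) = 60/17 hours

60/17


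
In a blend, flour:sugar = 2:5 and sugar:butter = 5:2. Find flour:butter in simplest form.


Given a:b = 2:5 and b:c = 5:2
Make b consistent. Multiply first ratio by 5: a:b = 10:25
Multiply second ratio by 5: b:c = 25:10
Now b = 25 in both, so a:b:c = 10:25:10
Therefore a:c = 10:10
Simplify by GCD: a:c = 1:1

1:1


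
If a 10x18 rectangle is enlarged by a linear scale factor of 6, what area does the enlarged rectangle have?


Original dimensions: 10 x 18
Enlargement factor = 6
New width = 10 * 6 = 60
New height = 18 * 6 = 108
New area = 60 * 108 = 6480

6480


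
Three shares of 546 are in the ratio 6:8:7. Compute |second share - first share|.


Total parts = 6 + 8 + 7 = 21
Value per part = 546 / 21 = 26
Shares: 6*26=156, 8*26=208, 7*26=182
Second share = 208, first share = 156
Difference = |208 - 156| = 52

52


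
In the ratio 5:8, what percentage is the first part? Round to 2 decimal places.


Total parts = 5 + 8 = 13
First part fraction = 5/13
Percentage = (5/13) * 100
= 0.384615 * 100
= 38.46%

38.46


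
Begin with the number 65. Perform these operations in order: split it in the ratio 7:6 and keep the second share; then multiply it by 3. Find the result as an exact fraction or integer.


Start with 65.
Step 1: Split 7:6, second share = 65 * 6/13 = 30
Step 2: Multiply by 3: 30 * 3 = 90
Final result = 90

90


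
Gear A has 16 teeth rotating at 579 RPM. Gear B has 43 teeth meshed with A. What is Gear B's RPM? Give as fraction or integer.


Gear ratio: teeth_A * RPM_A = teeth_B * RPM_B
16 * 579 = 43 * RPM_B
9264 = 43 * RPM_B
RPM_B = 9264 / 43
RPM_B = 9264/43

9264/43


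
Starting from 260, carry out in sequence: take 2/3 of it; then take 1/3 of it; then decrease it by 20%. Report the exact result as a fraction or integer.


Start with 260.
Step 1: Take 2/3: 260 * 2/3 = 520/3
Step 2: Take 1/3: 520/3 * 1/3 = 520/9
Step 3: Decrease by 20%: 520/9 * 80/100 = 416/9
Final result = 416/9

416/9


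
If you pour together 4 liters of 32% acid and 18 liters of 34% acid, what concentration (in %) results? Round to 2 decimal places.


Solute in mixture 1 = 32% of 4 L = 4*32/100 = 32/25 L
Solute in mixture 2 = 34% of 18 L = 18*34/100 = 153/25 L
Total solute = 32/25 + 153/25 = 37/5 L
Total volume = 4 + 18 = 22 L
Final concentration = 37/5/22 * 100 = 33.64%

33.64


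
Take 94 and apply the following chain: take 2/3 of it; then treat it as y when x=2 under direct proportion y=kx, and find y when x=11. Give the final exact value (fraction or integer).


Start with 94.
Step 1: Take 2/3: 94 * 2/3 = 188/3
Step 2: Direct prop: k = (188/3)/2; new y = k*11 = 188/3*11/2 = 1034/3
Final result = 1034/3

1034/3


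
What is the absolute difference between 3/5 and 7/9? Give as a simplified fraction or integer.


Simplify: 3/5 = 3/5 and 7/9 = 7/9
Find common denominator: LCD = 45
Convert: 27/45 and 35/45
Difference = |27 - 35|/45 = 8/45
Simplified = 8/45

8/45


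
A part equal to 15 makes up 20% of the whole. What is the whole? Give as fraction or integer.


Given: 15 is 20% of the whole
Set up: 15 = 20/100 * whole
whole = 15 * 100 / 20
whole = 1500 / 20
whole = 75

75


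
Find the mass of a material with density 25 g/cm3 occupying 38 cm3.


Using mass = density * volume
Density = 25 g/cm3
Volume = 38 cm3
Mass = 25 * 38
= 950 g

950


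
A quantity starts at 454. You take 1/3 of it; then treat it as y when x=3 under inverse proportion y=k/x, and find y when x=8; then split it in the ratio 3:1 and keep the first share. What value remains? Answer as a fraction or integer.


Start with 454.
Step 1: Take 1/3: 454 * 1/3 = 454/3
Step 2: Inverse prop: k = (454/3)*3; new y = k/8 = 454/3*3/8 = 227/4
Step 3: Split 3:1, first share = 227/4 * 3/4 = 681/16
Final result = 681/16

681/16


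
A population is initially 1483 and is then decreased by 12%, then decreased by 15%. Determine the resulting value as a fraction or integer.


Start: 1483
Step 1: decrease by 12% => multiply by 88/100
  1483 * 88/100 = 32626/25
Step 2: decrease by 15% => multiply by 85/100
  32626/25 * 85/100 = 277321/250
Final value = 277321/250

277321/250


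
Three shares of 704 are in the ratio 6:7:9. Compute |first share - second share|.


Total parts = 6 + 7 + 9 = 22
Value per part = 704 / 22 = 32
Shares: 6*32=192, 7*32=224, 9*32=288
First share = 192, second share = 224
Difference = |192 - 224| = 32

32


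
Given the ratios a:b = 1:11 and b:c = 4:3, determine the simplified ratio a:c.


Given a:b = 1:11 and b:c = 4:3
Make b consistent. Multiply first ratio by 4: a:b = 4:44
Multiply second ratio by 11: b:c = 44:33
Now b = 44 in both, so a:b:c = 4:44:33
Therefore a:c = 4:33
Simplify by GCD: a:c = 4:33

4:33


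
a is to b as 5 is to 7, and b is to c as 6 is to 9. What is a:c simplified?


Given a:b = 5:7 and b:c = 6:9
Make b consistent. Multiply first ratio by 6: a:b = 30:42
Multiply second ratio by 7: b:c = 42:63
Now b = 42 in both, so a:b:c = 30:42:63
Therefore a:c = 30:63
Simplify by GCD: a:c = 10:21

10:21


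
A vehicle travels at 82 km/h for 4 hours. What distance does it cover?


Using distance = speed * time
Speed = 82 km/h
Time = 4 hours
Distance = 82 * 4
= 328 km

328


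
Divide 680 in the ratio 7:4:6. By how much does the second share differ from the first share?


Total parts = 7 + 4 + 6 = 17
Value per part = 680 / 17 = 40
Shares: 7*40=280, 4*40=160, 6*40=240
Second share = 160, first share = 280
Difference = |160 - 280| = 120

120


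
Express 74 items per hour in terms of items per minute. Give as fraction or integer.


Converting from per hour to per minute
Rate = 74 items per hour
Divide by 60: 74/60
= 37/30 items per minute

37/30


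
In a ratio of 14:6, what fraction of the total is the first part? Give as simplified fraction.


Total parts = 14 + 6 = 20
First part fraction = 14/20
Simplify: 14/20 = 7/10

7/10


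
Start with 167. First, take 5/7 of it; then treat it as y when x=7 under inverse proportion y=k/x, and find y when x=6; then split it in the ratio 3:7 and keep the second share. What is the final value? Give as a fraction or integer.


Start with 167.
Step 1: Take 5/7: 167 * 5/7 = 835/7
Step 2: Inverse prop: k = (835/7)*7; new y = k/6 = 835/7*7/6 = 835/6
Step 3: Split 3:7, second share = 835/6 * 7/10 = 1169/12
Final result = 1169/12

1169/12


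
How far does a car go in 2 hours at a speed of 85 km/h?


Using distance = speed * time
Speed = 85 km/h
Time = 2 hours
Distance = 85 * 2
= 170 km

170


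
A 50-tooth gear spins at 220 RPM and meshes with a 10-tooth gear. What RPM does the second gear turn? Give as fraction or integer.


Gear ratio: teeth_A * RPM_A = teeth_B * RPM_B
50 * 220 = 10 * RPM_B
11000 = 10 * RPM_B
RPM_B = 11000 / 10
RPM_B = 1100

1100


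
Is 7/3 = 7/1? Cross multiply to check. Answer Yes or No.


Cross multiply to check 7/3 = 7/1
Left cross product: 7 * 1 = 7
Right cross product: 3 * 7 = 21
7 != 21
Not equal, so proportions differ => No

No


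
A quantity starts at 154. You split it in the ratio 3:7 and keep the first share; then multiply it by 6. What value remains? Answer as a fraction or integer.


Start with 154.
Step 1: Split 3:7, first share = 154 * 3/10 = 231/5
Step 2: Multiply by 6: 231/5 * 6 = 1386/5
Final result = 1386/5

1386/5


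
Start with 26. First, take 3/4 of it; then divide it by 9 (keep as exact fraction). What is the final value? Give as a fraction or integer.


Start with 26.
Step 1: Take 3/4: 26 * 3/4 = 39/2
Step 2: Divide by 9: 39/2 / 9 = 13/6
Final result = 13/6

13/6


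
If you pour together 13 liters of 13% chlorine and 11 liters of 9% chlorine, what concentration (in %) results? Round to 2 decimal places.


Solute in mixture 1 = 13% of 13 L = 13*13/100 = 169/100 L
Solute in mixture 2 = 9% of 11 L = 11*9/100 = 99/100 L
Total solute = 169/100 + 99/100 = 67/25 L
Total volume = 13 + 11 = 24 L
Final concentration = 67/25/24 * 100 = 11.17%

11.17


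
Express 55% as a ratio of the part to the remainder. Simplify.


Part = 55%, Remainder = 45%
Ratio = 55:45
GCD(55, 45) = 5
Simplify: 11:9 = 11:9

11:9


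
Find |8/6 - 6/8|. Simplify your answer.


Simplify: 8/6 = 4/3 and 6/8 = 3/4
Find common denominator: LCD = 12
Convert: 16/12 and 9/12
Difference = |16 - 9|/12 = 7/12
Simplified = 7/12

7/12


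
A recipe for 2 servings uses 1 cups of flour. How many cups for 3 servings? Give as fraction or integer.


Original: 1 cups for 2 servings
Target servings = 3
Scaling factor = 3/2
New amount = 1 * 3/2
= 3/2
= 3/2 cups

3/2


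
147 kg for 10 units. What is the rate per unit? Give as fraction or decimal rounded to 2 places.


Total kg = 147
Number of units = 10
Unit rate = 147 / 10
= 14.70 kg per unit

14.70


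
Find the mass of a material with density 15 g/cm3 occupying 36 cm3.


Using mass = density * volume
Density = 15 g/cm3
Volume = 36 cm3
Mass = 15 * 36
= 540 g

540


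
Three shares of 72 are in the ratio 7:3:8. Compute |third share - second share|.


Total parts = 7 + 3 + 8 = 18
Value per part = 72 / 18 = 4
Shares: 7*4=28, 3*4=12, 8*4=32
Third share = 32, second share = 12
Difference = |32 - 12| = 20

20


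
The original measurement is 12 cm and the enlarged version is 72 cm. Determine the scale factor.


Original length = 12 cm
Scaled length = 72 cm
Scale factor = 72 / 12
= 6

6


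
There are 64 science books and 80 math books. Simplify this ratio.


Find GCD(64, 80)
GCD = 16
Divide both by 16: 64/16 = 4, 80/16 = 5
Simplified ratio = 4:5

4:5


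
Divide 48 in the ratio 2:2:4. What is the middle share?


Ratio = 2:2:4
Total parts = 2 + 2 + 4 = 8
Value per part = 48 / 8 = 6
First share = 2 * 6 = 12
Middle share = 2 * 6 = 12
Third share = 4 * 6 = 24

12


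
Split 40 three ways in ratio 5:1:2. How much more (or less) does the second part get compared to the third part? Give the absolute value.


Total parts = 5 + 1 + 2 = 8
Value per part = 40 / 8 = 5
Shares: 5*5=25, 1*5=5, 2*5=10
Second share = 5, third share = 10
Difference = |5 - 10| = 5

5


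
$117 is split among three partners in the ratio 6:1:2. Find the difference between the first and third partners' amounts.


Total parts = 6 + 1 + 2 = 9
Value per part = 117 / 9 = 13
Shares: 6*13=78, 1*13=13, 2*13=26
First share = 78, third share = 26
Difference = |78 - 26| = 52

52


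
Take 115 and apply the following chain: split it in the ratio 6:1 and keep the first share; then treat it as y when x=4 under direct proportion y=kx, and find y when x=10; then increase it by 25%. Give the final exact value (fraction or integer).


Start with 115.
Step 1: Split 6:1, first share = 115 * 6/7 = 690/7
Step 2: Direct prop: k = (690/7)/4; new y = k*10 = 690/7*10/4 = 1725/7
Step 3: Increase by 25%: 1725/7 * 125/100 = 8625/28
Final result = 8625/28

8625/28


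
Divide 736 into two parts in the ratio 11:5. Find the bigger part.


Total parts = 11 + 5 = 16
Value per part = 736 / 16 = 46
First share = 11 * 46 = 506
Second share = 5 * 46 = 230
Larger share = 506

506


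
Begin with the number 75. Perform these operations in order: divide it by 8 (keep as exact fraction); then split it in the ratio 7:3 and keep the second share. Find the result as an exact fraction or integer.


Start with 75.
Step 1: Divide by 8: 75 / 8 = 75/8
Step 2: Split 7:3, second share = 75/8 * 3/10 = 45/16
Final result = 45/16

45/16


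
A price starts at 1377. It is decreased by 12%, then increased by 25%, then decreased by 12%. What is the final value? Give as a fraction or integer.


Start: 1377
Step 1: decrease by 12% => multiply by 88/100
  1377 * 88/100 = 30294/25
Step 2: increase by 25% => multiply by 125/100
  30294/25 * 125/100 = 15147/10
Step 3: decrease by 12% => multiply by 88/100
  15147/10 * 88/100 = 166617/125
Final value = 166617/125

166617/125


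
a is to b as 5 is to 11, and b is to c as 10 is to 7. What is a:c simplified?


Given a:b = 5:11 and b:c = 10:7
Make b consistent. Multiply first ratio by 10: a:b = 50:110
Multiply second ratio by 11: b:c = 110:77
Now b = 110 in both, so a:b:c = 50:110:77
Therefore a:c = 50:77
Simplify by GCD: a:c = 50:77

50:77


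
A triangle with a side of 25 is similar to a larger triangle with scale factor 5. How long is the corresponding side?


Similar triangles have proportional sides
Scale factor = 5
Smaller side = 25
Corresponding larger side = 25 * 5
= 125

125


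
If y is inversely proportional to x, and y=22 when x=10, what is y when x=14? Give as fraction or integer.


Inverse proportion: y = k/x
Find k: k = 10 * 22 = 220
Compute y at x=14: y = 220/14
y = 110/7

110/7


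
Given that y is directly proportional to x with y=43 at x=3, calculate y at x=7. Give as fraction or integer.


Direct proportion: y = kx
Find k: k = 43/3 = 43/3
Compute y at x=7: y = 43/3 * 7
y = 301/3

301/3


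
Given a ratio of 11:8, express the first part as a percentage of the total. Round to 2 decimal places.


Total parts = 11 + 8 = 19
First part fraction = 11/19
Percentage = (11/19) * 100
= 0.578947 * 100
= 57.89%

57.89


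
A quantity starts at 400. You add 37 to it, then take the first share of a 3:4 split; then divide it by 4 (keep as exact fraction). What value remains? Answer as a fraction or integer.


Start with 400.
Step 1: Add 37: 400+37=437; split 3:4 first = 437*3/7 = 1311/7
Step 2: Divide by 4: 1311/7 / 4 = 1311/28
Final result = 1311/28

1311/28


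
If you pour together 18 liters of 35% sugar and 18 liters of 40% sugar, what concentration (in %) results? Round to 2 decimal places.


Solute in mixture 1 = 35% of 18 L = 18*35/100 = 63/10 L
Solute in mixture 2 = 40% of 18 L = 18*40/100 = 36/5 L
Total solute = 63/10 + 36/5 = 27/2 L
Total volume = 18 + 18 = 36 L
Final concentration = 27/2/36 * 100 = 37.50%

37.50


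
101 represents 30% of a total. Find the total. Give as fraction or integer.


Given: 101 is 30% of the whole
Set up: 101 = 30/100 * whole
whole = 101 * 100 / 30
whole = 10100 / 30
whole = 1010/3

1010/3


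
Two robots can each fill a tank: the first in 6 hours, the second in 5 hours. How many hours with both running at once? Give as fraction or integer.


Rate of A = 1/6 job per hour
Rate of B = 1/5 job per hour
Combined rate = 1/6 + 1/5
Find common denominator: (5 + 6)/(6*5) = 11/30
Combined rate = 11/30 job per hour
Time together = 1 / (11/30) = 30/11 hours

30/11


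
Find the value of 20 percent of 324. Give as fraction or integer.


Compute 20% of 324
Convert percentage: 20% = 20/100
Multiply: 324 * 20/100
= 6480/100
= 324/5

324/5


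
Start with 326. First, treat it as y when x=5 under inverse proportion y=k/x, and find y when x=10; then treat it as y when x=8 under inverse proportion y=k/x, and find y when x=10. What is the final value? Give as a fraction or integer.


Start with 326.
Step 1: Inverse prop: k = (326)*5; new y = k/10 = 326*5/10 = 163
Step 2: Inverse prop: k = (163)*8; new y = k/10 = 163*8/10 = 652/5
Final result = 652/5

652/5


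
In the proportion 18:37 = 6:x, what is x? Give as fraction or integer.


Setting up: 18/37 = 6/x
Cross multiply: 18 * x = 37 * 6
18x = 222
x = 222/18
x = 37/3

37/3


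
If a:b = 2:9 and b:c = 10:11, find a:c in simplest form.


Given a:b = 2:9 and b:c = 10:11
Make b consistent. Multiply first ratio by 10: a:b = 20:90
Multiply second ratio by 9: b:c = 90:99
Now b = 90 in both, so a:b:c = 20:90:99
Therefore a:c = 20:99
Simplify by GCD: a:c = 20:99

20:99


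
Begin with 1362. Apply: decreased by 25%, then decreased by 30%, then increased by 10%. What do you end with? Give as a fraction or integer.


Start: 1362
Step 1: decrease by 25% => multiply by 75/100
  1362 * 75/100 = 2043/2
Step 2: decrease by 30% => multiply by 70/100
  2043/2 * 70/100 = 14301/20
Step 3: increase by 10% => multiply by 110/100
  14301/20 * 110/100 = 157311/200
Final value = 157311/200

157311/200


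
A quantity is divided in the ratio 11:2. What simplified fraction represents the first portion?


Total parts = 11 + 2 = 13
First part fraction = 11/13
Simplify: 11/13 = 11/13

11/13


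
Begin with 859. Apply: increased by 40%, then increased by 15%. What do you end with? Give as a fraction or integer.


Start: 859
Step 1: increase by 40% => multiply by 140/100
  859 * 140/100 = 6013/5
Step 2: increase by 15% => multiply by 115/100
  6013/5 * 115/100 = 138299/100
Final value = 138299/100

138299/100


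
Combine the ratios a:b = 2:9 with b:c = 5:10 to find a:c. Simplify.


Given a:b = 2:9 and b:c = 5:10
Make b consistent. Multiply first ratio by 5: a:b = 10:45
Multiply second ratio by 9: b:c = 45:90
Now b = 45 in both, so a:b:c = 10:45:90
Therefore a:c = 10:90
Simplify by GCD: a:c = 1:9

1:9


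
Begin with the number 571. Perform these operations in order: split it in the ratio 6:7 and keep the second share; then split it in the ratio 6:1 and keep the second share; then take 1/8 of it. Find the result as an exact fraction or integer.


Start with 571.
Step 1: Split 6:7, second share = 571 * 7/13 = 3997/13
Step 2: Split 6:1, second share = 3997/13 * 1/7 = 571/13
Step 3: Take 1/8: 571/13 * 1/8 = 571/104
Final result = 571/104

571/104


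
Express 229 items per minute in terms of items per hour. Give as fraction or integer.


Converting from per minute to per hour
Rate = 229 items per minute
Multiply by 60: 229 * 60
= 13740 items per hour

13740


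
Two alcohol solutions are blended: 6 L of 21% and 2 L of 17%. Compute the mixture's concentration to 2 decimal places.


Solute in mixture 1 = 21% of 6 L = 6*21/100 = 63/50 L
Solute in mixture 2 = 17% of 2 L = 2*17/100 = 17/50 L
Total solute = 63/50 + 17/50 = 8/5 L
Total volume = 6 + 2 = 8 L
Final concentration = 8/5/8 * 100 = 20.00%

20.00


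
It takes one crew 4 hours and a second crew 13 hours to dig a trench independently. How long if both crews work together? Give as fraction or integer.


Rate of A = 1/4 job per hour
Rate of B = 1/13 job per hour
Combined rate = 1/4 + 1/13
Find common denominator: (13 + 4)/(4*13) = 17/52
Combined rate = 17/52 job per hour
Time together = 1 / (17/52) = 52/17 hours

52/17


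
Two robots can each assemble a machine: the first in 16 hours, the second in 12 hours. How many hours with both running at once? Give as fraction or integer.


Rate of A = 1/16 job per hour
Rate of B = 1/12 job per hour
Combined rate = 1/16 + 1/12
Find common denominator: (12 + 16)/(16*12) = 28/192
Combined rate = 7/48 job per hour
Time together = 1 / (7/48) = 48/7 hours

48/7


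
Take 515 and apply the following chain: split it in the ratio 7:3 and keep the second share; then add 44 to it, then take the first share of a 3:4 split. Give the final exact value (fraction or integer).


Start with 515.
Step 1: Split 7:3, second share = 515 * 3/10 = 309/2
Step 2: Add 44: 309/2+44=397/2; split 3:4 first = 397/2*3/7 = 1191/14
Final result = 1191/14

1191/14


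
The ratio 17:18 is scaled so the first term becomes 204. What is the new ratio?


Original ratio: 17:18
First term target: 204
Scale factor = 204 / 17 = 12
Multiply second term: 18 * 12 = 216
Equivalent ratio = 204:216

204:216


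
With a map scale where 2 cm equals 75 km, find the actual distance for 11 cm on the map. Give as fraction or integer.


Map scale: 2 cm = 75 km
Measured distance on map = 11 cm
Set up proportion: 11 * 75 / 2
= 825 / 2
= 825/2 km

825/2


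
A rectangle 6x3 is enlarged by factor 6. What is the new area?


Original dimensions: 6 x 3
Enlargement factor = 6
New width = 6 * 6 = 36
New height = 3 * 6 = 18
New area = 36 * 18 = 648

648


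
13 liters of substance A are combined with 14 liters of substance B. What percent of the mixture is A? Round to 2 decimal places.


Volume of A = 13 L
Volume of B = 14 L
Total volume = 13 + 14 = 27 L
Percentage of A = (13/27) * 100
= 48.15%

48.15


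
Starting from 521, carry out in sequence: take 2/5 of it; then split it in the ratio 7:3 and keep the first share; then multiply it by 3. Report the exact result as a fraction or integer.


Start with 521.
Step 1: Take 2/5: 521 * 2/5 = 1042/5
Step 2: Split 7:3, first share = 1042/5 * 7/10 = 3647/25
Step 3: Multiply by 3: 3647/25 * 3 = 10941/25
Final result = 10941/25

10941/25


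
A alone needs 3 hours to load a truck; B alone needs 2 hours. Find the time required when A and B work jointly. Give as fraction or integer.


Rate of A = 1/3 job per hour
Rate of B = 1/2 job per hour
Combined rate = 1/3 + 1/2
Find common denominator: (2 + 3)/(3*2) = 5/6
Combined rate = 5/6 job per hour
Time together = 1 / (5/6) = 6/5 hours

6/5


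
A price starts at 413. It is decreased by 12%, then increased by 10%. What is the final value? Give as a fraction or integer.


Start: 413
Step 1: decrease by 12% => multiply by 88/100
  413 * 88/100 = 9086/25
Step 2: increase by 10% => multiply by 110/100
  9086/25 * 110/100 = 49973/125
Final value = 49973/125

49973/125


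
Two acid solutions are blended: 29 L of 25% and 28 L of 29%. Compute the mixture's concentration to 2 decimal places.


Solute in mixture 1 = 25% of 29 L = 29*25/100 = 29/4 L
Solute in mixture 2 = 29% of 28 L = 28*29/100 = 203/25 L
Total solute = 29/4 + 203/25 = 1537/100 L
Total volume = 29 + 28 = 57 L
Final concentration = 1537/100/57 * 100 = 26.96%

26.96


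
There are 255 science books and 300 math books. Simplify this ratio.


Find GCD(255, 300)
GCD = 15
Divide both by 15: 255/15 = 17, 300/15 = 20
Simplified ratio = 17:20

17:20


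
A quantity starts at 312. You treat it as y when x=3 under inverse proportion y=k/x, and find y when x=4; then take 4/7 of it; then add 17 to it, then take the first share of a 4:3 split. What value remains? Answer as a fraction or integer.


Start with 312.
Step 1: Inverse prop: k = (312)*3; new y = k/4 = 312*3/4 = 234
Step 2: Take 4/7: 234 * 4/7 = 936/7
Step 3: Add 17: 936/7+17=1055/7; split 4:3 first = 1055/7*4/7 = 4220/49
Final result = 4220/49

4220/49


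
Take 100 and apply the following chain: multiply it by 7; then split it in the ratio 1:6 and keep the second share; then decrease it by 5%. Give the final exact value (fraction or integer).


Start with 100.
Step 1: Multiply by 7: 100 * 7 = 700
Step 2: Split 1:6, second share = 700 * 6/7 = 600
Step 3: Decrease by 5%: 600 * 95/100 = 570
Final result = 570

570


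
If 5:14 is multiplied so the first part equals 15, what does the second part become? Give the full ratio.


Original ratio: 5:14
First term target: 15
Scale factor = 15 / 5 = 3
Multiply second term: 14 * 3 = 42
Equivalent ratio = 15:42

15:42


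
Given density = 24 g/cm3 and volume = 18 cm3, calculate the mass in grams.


Using mass = density * volume
Density = 24 g/cm3
Volume = 18 cm3
Mass = 24 * 18
= 432 g

432


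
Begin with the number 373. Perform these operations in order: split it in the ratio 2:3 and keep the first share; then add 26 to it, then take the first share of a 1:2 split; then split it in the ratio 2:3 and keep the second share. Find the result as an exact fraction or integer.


Start with 373.
Step 1: Split 2:3, first share = 373 * 2/5 = 746/5
Step 2: Add 26: 746/5+26=876/5; split 1:2 first = 876/5*1/3 = 292/5
Step 3: Split 2:3, second share = 292/5 * 3/5 = 876/25
Final result = 876/25

876/25


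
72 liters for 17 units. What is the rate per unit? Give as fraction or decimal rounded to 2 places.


Total liters = 72
Number of units = 17
Unit rate = 72 / 17
= 4.24 liters per unit

4.24


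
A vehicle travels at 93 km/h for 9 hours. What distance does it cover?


Using distance = speed * time
Speed = 93 km/h
Time = 9 hours
Distance = 93 * 9
= 837 km

837


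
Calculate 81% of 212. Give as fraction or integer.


Compute 81% of 212
Convert percentage: 81% = 81/100
Multiply: 212 * 81/100
= 17172/100
= 4293/25

4293/25


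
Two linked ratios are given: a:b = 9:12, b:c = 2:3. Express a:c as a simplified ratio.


Given a:b = 9:12 and b:c = 2:3
Make b consistent. Multiply first ratio by 2: a:b = 18:24
Multiply second ratio by 12: b:c = 24:36
Now b = 24 in both, so a:b:c = 18:24:36
Therefore a:c = 18:36
Simplify by GCD: a:c = 1:2

1:2


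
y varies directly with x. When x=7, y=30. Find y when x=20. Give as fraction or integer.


Direct proportion: y = kx
Find k: k = 30/7 = 30/7
Compute y at x=20: y = 30/7 * 20
y = 600/7

600/7


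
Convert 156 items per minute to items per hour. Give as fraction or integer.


Converting from per minute to per hour
Rate = 156 items per minute
Multiply by 60: 156 * 60
= 9360 items per hour

9360


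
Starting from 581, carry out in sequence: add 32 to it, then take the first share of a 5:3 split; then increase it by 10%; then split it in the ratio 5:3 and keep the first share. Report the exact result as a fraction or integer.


Start with 581.
Step 1: Add 32: 581+32=613; split 5:3 first = 613*5/8 = 3065/8
Step 2: Increase by 10%: 3065/8 * 110/100 = 6743/16
Step 3: Split 5:3, first share = 6743/16 * 5/8 = 33715/128
Final result = 33715/128

33715/128


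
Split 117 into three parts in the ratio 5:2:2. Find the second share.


Ratio = 5:2:2
Total parts = 5 + 2 + 2 = 9
Value per part = 117 / 9 = 13
First share = 5 * 13 = 65
Middle share = 2 * 13 = 26
Third share = 2 * 13 = 26

26


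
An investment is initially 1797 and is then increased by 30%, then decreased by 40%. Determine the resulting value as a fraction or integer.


Start: 1797
Step 1: increase by 30% => multiply by 130/100
  1797 * 130/100 = 23361/10
Step 2: decrease by 40% => multiply by 60/100
  23361/10 * 60/100 = 70083/50
Final value = 70083/50

70083/50


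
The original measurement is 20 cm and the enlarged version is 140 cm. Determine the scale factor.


Original length = 20 cm
Scaled length = 140 cm
Scale factor = 140 / 20
= 7

7


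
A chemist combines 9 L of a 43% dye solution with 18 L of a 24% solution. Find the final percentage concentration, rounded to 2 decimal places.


Solute in mixture 1 = 43% of 9 L = 9*43/100 = 387/100 L
Solute in mixture 2 = 24% of 18 L = 18*24/100 = 108/25 L
Total solute = 387/100 + 108/25 = 819/100 L
Total volume = 9 + 18 = 27 L
Final concentration = 819/100/27 * 100 = 30.33%

30.33


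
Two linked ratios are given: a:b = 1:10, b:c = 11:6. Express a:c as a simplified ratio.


Given a:b = 1:10 and b:c = 11:6
Make b consistent. Multiply first ratio by 11: a:b = 11:110
Multiply second ratio by 10: b:c = 110:60
Now b = 110 in both, so a:b:c = 11:110:60
Therefore a:c = 11:60
Simplify by GCD: a:c = 11:60

11:60


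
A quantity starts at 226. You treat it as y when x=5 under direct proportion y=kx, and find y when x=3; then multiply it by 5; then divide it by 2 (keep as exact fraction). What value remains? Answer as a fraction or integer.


Start with 226.
Step 1: Direct prop: k = (226)/5; new y = k*3 = 226*3/5 = 678/5
Step 2: Multiply by 5: 678/5 * 5 = 678
Step 3: Divide by 2: 678 / 2 = 339
Final result = 339

339


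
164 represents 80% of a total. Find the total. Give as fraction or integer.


Given: 164 is 80% of the whole
Set up: 164 = 80/100 * whole
whole = 164 * 100 / 80
whole = 16400 / 80
whole = 205

205


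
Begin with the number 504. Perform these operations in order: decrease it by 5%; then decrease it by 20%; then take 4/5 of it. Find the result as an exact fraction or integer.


Start with 504.
Step 1: Decrease by 5%: 504 * 95/100 = 2394/5
Step 2: Decrease by 20%: 2394/5 * 80/100 = 9576/25
Step 3: Take 4/5: 9576/25 * 4/5 = 38304/125
Final result = 38304/125

38304/125


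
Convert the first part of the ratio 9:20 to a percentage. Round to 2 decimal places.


Total parts = 9 + 20 = 29
First part fraction = 9/29
Percentage = (9/29) * 100
= 0.310345 * 100
= 31.03%

31.03


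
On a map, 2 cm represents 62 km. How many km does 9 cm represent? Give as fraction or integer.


Map scale: 2 cm = 62 km
Measured distance on map = 9 cm
Set up proportion: 9 * 62 / 2
= 558 / 2
= 279 km

279


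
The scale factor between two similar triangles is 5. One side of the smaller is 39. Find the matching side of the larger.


Similar triangles have proportional sides
Scale factor = 5
Smaller side = 39
Corresponding larger side = 39 * 5
= 195

195


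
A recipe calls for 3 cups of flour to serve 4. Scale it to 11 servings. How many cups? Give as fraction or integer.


Original: 3 cups for 4 servings
Target servings = 11
Scaling factor = 11/4
New amount = 3 * 11/4
= 33/4
= 33/4 cups

33/4


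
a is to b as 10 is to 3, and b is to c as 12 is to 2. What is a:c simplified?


Given a:b = 10:3 and b:c = 12:2
Make b consistent. Multiply first ratio by 12: a:b = 120:36
Multiply second ratio by 3: b:c = 36:6
Now b = 36 in both, so a:b:c = 120:36:6
Therefore a:c = 120:6
Simplify by GCD: a:c = 20:1

20:1


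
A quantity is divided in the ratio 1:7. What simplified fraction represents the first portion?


Total parts = 1 + 7 = 8
First part fraction = 1/8
Simplify: 1/8 = 1/8

1/8


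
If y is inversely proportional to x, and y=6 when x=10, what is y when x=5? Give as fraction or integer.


Inverse proportion: y = k/x
Find k: k = 10 * 6 = 60
Compute y at x=5: y = 60/5
y = 12

12


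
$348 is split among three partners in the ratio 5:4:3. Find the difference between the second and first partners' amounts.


Total parts = 5 + 4 + 3 = 12
Value per part = 348 / 12 = 29
Shares: 5*29=145, 4*29=116, 3*29=87
Second share = 116, first share = 145
Difference = |116 - 145| = 29

29


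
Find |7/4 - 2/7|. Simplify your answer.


Simplify: 7/4 = 7/4 and 2/7 = 2/7
Find common denominator: LCD = 28
Convert: 49/28 and 8/28
Difference = |49 - 8|/28 = 41/28
Simplified = 41/28

41/28


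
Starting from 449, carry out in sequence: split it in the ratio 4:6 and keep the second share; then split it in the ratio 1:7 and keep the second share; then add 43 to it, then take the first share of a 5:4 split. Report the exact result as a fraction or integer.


Start with 449.
Step 1: Split 4:6, second share = 449 * 6/10 = 1347/5
Step 2: Split 1:7, second share = 1347/5 * 7/8 = 9429/40
Step 3: Add 43: 9429/40+43=11149/40; split 5:4 first = 11149/40*5/9 = 11149/72
Final result = 11149/72

11149/72


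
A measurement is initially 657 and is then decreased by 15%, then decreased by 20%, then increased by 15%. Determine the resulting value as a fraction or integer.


Start: 657
Step 1: decrease by 15% => multiply by 85/100
  657 * 85/100 = 11169/20
Step 2: decrease by 20% => multiply by 80/100
  11169/20 * 80/100 = 11169/25
Step 3: increase by 15% => multiply by 115/100
  11169/25 * 115/100 = 256887/500
Final value = 256887/500

256887/500


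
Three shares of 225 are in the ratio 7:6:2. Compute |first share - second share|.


Total parts = 7 + 6 + 2 = 15
Value per part = 225 / 15 = 15
Shares: 7*15=105, 6*15=90, 2*15=30
First share = 105, second share = 90
Difference = |105 - 90| = 15

15
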